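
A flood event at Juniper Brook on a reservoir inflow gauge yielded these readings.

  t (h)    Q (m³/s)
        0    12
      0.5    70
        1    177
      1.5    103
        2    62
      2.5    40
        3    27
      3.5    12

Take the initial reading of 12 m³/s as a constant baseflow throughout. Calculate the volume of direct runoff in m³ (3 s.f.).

Direct-runoff ordinates (Q − Q_b): 0.0, 58.0, 165.0, 91.0, 50.0, 28.0, 15.0, 0.0 m³/s.
ΣQ_DR = 407.0 m³/s.
With Δt = 0.5 h = 1800 s, V = ΣQ_DR · Δt = 407.0 × 1800 = 7.33 × 10^5 m³.

V ≈ 7.33 × 10^5 m³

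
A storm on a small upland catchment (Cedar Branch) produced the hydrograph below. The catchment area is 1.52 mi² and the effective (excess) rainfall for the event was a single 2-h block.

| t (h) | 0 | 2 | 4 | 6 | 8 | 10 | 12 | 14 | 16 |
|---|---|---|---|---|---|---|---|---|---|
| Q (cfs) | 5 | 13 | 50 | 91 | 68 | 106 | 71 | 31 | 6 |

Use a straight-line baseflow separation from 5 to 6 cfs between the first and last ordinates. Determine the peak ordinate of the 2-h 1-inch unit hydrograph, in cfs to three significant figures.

U_p ≈ 126 cfs

Direct runoff: 0.00, 7.88, 44.75, 85.62, 62.50, 100.38, 65.25, 25.12, 0.00 cfs; ΣQ_DR = 391.5 cfs, peak = 100.38 cfs.
Runoff depth d = ΣQ_DR·Δt / A = 391.5 × 7200 / (1.52 mi²) = 0.7982 in.
The 1-inch UH is the DRH scaled by (1 in)/d, so U_p = 100.38 × 1/0.7982 = 126 cfs.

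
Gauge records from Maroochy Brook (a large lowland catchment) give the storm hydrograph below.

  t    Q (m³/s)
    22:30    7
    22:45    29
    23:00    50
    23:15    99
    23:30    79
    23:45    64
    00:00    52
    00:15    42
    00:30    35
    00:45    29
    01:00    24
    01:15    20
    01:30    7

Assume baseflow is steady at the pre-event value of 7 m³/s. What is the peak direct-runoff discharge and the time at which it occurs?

Subtracting baseflow gives direct-runoff ordinates: 0.0, 22.0, 43.0, 92.0, 72.0, 57.0, 45.0, 35.0, 28.0, 22.0, 17.0, 13.0, 0.0 m³/s.
The maximum is 92.0 m³/s, occurring at the reading for t = 23:15.

Q_p = 92.0 m³/s at t = 23:15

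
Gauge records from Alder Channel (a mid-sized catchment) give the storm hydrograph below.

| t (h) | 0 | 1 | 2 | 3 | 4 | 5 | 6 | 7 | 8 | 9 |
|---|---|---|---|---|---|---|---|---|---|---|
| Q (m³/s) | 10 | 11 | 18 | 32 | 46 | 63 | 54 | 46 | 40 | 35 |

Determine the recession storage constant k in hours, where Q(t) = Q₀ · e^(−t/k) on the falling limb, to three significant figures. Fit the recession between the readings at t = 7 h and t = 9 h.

k ≈ 7.32 h

On the falling limb, Q drops from 46 to 35 m³/s between t = 7 h and t = 9 h (Δt = 2 h).
k = −Δt / ln(Q₂/Q₁) = −2 / ln(35/46) = 7.32 h.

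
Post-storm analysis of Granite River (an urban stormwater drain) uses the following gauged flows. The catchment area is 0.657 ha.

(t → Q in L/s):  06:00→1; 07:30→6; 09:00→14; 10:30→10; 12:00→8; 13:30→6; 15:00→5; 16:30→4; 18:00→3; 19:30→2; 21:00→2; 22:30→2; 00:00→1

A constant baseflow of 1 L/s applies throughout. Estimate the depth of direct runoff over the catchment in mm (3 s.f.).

d ≈ 41.9 mm

Direct runoff: 0.0, 5.0, 13.0, 9.0, 7.0, 5.0, 4.0, 3.0, 2.0, 1.0, 1.0, 1.0, 0.0 L/s; ΣQ_DR = 51.00 L/s.
V = ΣQ_DR · Δt = 51.00 × 5400 s = 2.754 × 10^5 L.
Over A = 0.657 ha, depth = V / A = 41.9 mm.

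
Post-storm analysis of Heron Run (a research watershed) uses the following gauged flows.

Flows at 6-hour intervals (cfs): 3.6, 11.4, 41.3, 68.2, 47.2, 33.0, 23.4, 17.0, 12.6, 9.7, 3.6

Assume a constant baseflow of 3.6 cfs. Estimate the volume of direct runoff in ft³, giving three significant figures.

Direct-runoff ordinates (Q − Q_b): 0.0, 7.8, 37.7, 64.6, 43.6, 29.4, 19.8, 13.4, 9.0, 6.1, 0.0 cfs.
ΣQ_DR = 231.4 cfs.
With Δt = 6 h = 21600 s, V = ΣQ_DR · Δt = 231.4 × 21600 = 5.00 × 10^6 ft³.

V ≈ 5.00 × 10^6 ft³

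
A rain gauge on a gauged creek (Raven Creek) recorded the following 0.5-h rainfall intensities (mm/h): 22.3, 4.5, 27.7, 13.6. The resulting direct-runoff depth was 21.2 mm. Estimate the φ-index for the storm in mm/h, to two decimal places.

φ ≈ 7.07 mm/h

Only the 3 blocks with intensity above φ contribute runoff: 22.3, 27.7, 13.6 mm/h.
Σ(I−φ)·Δt = d  ⇒  (22.3+27.7+13.6 − 3φ)·0.5 = 21.2
φ = (63.60 − 21.2/0.5) / 3 = 7.07 mm/h.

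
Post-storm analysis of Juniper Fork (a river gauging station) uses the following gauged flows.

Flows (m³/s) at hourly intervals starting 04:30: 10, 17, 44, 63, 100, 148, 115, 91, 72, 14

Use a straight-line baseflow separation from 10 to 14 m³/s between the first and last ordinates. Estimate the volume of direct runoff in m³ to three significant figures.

V ≈ 1.99 × 10^6 m³

Direct-runoff ordinates (Q − Q_b): 0.00, 6.56, 33.11, 51.67, 88.22, 135.78, 102.33, 77.89, 58.44, 0.00 m³/s.
ΣQ_DR = 554.0 m³/s.
With Δt = 1 h = 3600 s, V = ΣQ_DR · Δt = 554.0 × 3600 = 1.99 × 10^6 m³.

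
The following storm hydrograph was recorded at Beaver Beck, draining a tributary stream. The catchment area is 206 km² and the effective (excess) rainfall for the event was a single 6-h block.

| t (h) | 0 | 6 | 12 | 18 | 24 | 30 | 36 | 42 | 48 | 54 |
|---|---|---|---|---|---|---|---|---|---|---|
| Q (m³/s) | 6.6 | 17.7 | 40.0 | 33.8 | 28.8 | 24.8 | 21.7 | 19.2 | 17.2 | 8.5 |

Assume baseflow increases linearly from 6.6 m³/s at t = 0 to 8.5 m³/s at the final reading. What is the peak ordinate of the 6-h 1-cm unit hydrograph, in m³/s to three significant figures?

Direct runoff: 0.00, 10.89, 32.98, 26.57, 21.36, 17.14, 13.83, 11.12, 8.91, 0.00 m³/s; ΣQ_DR = 142.8 m³/s, peak = 32.98 m³/s.
Runoff depth d = ΣQ_DR·Δt / A = 142.8 × 21600 / (206 km²) = 14.97 mm.
The 1-cm UH is the DRH scaled by (10 mm)/d, so U_p = 32.98 × 10/14.97 = 22.0 m³/s.

U_p ≈ 22.0 m³/s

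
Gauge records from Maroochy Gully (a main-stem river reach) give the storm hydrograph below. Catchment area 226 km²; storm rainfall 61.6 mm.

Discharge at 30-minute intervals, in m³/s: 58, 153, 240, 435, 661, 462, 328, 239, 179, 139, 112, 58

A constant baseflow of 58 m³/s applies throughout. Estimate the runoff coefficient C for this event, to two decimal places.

ΣQ_DR = 2368 m³/s; V = ΣQ_DR·Δt = 4.262 × 10^6 m³.
Runoff depth d = V / A = 18.86 mm.
C = d / P = 18.86 / 61.6 = 0.31.

C ≈ 0.31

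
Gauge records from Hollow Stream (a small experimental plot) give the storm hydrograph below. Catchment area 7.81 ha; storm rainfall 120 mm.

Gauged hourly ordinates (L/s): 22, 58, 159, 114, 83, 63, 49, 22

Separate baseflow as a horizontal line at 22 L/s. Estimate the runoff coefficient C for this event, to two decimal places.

ΣQ_DR = 394.0 L/s; V = ΣQ_DR·Δt = 1.418 × 10^6 L.
Runoff depth d = V / A = 18.16 mm.
C = d / P = 18.16 / 120 = 0.15.

C ≈ 0.15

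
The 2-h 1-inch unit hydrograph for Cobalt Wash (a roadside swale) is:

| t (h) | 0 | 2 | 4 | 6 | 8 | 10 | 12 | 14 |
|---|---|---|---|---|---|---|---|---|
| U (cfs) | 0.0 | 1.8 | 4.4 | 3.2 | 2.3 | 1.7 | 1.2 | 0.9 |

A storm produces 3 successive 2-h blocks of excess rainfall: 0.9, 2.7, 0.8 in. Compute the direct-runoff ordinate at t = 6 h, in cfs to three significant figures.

By discrete convolution, Q_j = Σ (P_i / 1 in) · U_{j−i}.
At t = 6 h (j=3): Q = (0.9/1)·3.2 + (2.7/1)·4.4 + (0.8/1)·1.8 = 16.2 cfs.

Q ≈ 16.2 cfs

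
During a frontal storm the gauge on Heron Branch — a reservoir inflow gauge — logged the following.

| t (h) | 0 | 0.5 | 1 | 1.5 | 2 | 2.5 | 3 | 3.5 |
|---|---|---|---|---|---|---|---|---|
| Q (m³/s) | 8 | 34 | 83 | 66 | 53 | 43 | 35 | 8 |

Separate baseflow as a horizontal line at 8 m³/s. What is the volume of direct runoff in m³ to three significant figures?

V ≈ 4.79 × 10^5 m³

Direct-runoff ordinates (Q − Q_b): 0.0, 26.0, 75.0, 58.0, 45.0, 35.0, 27.0, 0.0 m³/s.
ΣQ_DR = 266.0 m³/s.
With Δt = 0.5 h = 1800 s, V = ΣQ_DR · Δt = 266.0 × 1800 = 4.79 × 10^5 m³.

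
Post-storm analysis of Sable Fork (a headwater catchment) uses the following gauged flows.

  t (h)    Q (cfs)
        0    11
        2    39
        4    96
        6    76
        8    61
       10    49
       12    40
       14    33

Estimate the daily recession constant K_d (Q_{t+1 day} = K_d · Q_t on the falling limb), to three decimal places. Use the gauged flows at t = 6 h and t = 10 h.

Between t = 6 h and t = 10 h the flow falls from 76 to 49 cfs over 2×2 h = 4 h.
Per-interval ratio K = (49/76)^(1/2) = 0.8030; K_d = K^(24/2) = 0.072.

K_d ≈ 0.072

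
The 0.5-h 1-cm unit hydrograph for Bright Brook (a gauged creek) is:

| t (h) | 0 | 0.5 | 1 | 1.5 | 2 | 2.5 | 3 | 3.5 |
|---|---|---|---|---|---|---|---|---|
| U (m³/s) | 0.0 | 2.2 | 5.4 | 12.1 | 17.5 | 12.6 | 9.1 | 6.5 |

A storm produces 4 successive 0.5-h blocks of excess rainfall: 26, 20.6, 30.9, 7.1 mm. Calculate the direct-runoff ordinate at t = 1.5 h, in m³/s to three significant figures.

By discrete convolution, Q_j = Σ (P_i / 10 mm) · U_{j−i}.
At t = 1.5 h (j=3): Q = (26/10)·12.1 + (20.6/10)·5.4 + (30.9/10)·2.2 + (7.1/10)·0.0 = 49.4 m³/s.

Q ≈ 49.4 m³/s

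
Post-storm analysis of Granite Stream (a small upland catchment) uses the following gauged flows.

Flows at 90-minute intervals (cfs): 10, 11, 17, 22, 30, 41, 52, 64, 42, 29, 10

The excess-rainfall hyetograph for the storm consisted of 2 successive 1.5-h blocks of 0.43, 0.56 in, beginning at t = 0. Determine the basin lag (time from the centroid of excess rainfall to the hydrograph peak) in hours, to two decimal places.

Centroid of excess rainfall: t_c = Σ P_i·t̄_i / ΣP_i = 1.5985 h (block centres at 0.75, 2.25 h).
Hydrograph peak occurs at t = 10.5 h, so basin lag t_L = 10.5 − 1.5985 = 8.90 h.

t_L ≈ 8.90 h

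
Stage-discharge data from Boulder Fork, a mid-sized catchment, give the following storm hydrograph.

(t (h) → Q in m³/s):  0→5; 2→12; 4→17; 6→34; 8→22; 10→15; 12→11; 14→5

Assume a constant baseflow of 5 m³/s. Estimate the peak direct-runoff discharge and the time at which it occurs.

Q_p = 29.0 m³/s at t = 6 h

Subtracting baseflow gives direct-runoff ordinates: 0.0, 7.0, 12.0, 29.0, 17.0, 10.0, 6.0, 0.0 m³/s.
The maximum is 29.0 m³/s, occurring at the reading for t = 6 h.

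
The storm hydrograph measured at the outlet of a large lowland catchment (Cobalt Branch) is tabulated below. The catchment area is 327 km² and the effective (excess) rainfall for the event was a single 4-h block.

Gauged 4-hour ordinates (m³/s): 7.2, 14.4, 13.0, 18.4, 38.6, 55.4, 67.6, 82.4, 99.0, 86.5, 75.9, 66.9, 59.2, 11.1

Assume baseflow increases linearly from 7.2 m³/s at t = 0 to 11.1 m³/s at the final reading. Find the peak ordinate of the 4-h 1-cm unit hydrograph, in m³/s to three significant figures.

Direct runoff: 0.00, 6.90, 5.20, 10.30, 30.20, 46.70, 58.60, 73.10, 89.40, 76.60, 65.70, 56.40, 48.40, 0.00 m³/s; ΣQ_DR = 567.5 m³/s, peak = 89.40 m³/s.
Runoff depth d = ΣQ_DR·Δt / A = 567.5 × 14400 / (327 km²) = 24.99 mm.
The 1-cm UH is the DRH scaled by (10 mm)/d, so U_p = 89.40 × 10/24.99 = 35.8 m³/s.

U_p ≈ 35.8 m³/s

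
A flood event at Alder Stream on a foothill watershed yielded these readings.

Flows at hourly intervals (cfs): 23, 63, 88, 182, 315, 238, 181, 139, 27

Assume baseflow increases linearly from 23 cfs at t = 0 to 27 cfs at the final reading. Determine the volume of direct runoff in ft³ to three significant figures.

V ≈ 3.71 × 10^6 ft³

Direct-runoff ordinates (Q − Q_b): 0.00, 39.50, 64.00, 157.50, 290.00, 212.50, 155.00, 112.50, 0.00 cfs.
ΣQ_DR = 1031 cfs.
With Δt = 1 h = 3600 s, V = ΣQ_DR · Δt = 1031 × 3600 = 3.71 × 10^6 ft³.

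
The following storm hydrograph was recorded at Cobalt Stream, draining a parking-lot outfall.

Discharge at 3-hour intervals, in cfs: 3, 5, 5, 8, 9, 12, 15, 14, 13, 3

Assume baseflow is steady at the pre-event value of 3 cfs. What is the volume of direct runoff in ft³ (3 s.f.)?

Direct-runoff ordinates (Q − Q_b): 0.0, 2.0, 2.0, 5.0, 6.0, 9.0, 12.0, 11.0, 10.0, 0.0 cfs.
ΣQ_DR = 57.00 cfs.
With Δt = 3 h = 10800 s, V = ΣQ_DR · Δt = 57.00 × 10800 = 6.16 × 10^5 ft³.

V ≈ 6.16 × 10^5 ft³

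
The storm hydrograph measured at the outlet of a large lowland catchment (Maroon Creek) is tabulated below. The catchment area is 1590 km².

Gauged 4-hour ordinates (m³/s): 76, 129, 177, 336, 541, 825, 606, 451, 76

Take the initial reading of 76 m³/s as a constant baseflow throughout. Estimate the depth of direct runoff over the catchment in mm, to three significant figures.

Direct runoff: 0.0, 53.0, 101.0, 260.0, 465.0, 749.0, 530.0, 375.0, 0.0 m³/s; ΣQ_DR = 2533 m³/s.
V = ΣQ_DR · Δt = 2533 × 14400 s = 3.648 × 10^7 m³.
Over A = 1590 km², depth = V / A = 22.9 mm.

d ≈ 22.9 mm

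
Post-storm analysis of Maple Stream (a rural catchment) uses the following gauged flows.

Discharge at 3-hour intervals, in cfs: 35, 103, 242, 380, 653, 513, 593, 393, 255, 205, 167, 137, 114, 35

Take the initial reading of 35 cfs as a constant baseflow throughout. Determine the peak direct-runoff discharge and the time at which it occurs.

Q_p = 618.0 cfs at t = 12 h

Subtracting baseflow gives direct-runoff ordinates: 0.0, 68.0, 207.0, 345.0, 618.0, 478.0, 558.0, 358.0, 220.0, 170.0, 132.0, 102.0, 79.0, 0.0 cfs.
The maximum is 618.0 cfs, occurring at the reading for t = 12 h.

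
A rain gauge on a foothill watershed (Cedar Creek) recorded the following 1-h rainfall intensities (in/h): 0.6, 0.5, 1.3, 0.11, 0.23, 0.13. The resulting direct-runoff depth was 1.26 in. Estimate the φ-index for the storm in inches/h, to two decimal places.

φ ≈ 0.38 in/h

Only the 3 blocks with intensity above φ contribute runoff: 0.6, 0.5, 1.3 in/h.
Σ(I−φ)·Δt = d  ⇒  (0.6+0.5+1.3 − 3φ)·1 = 1.26
φ = (2.400 − 1.26/1) / 3 = 0.38 in/h.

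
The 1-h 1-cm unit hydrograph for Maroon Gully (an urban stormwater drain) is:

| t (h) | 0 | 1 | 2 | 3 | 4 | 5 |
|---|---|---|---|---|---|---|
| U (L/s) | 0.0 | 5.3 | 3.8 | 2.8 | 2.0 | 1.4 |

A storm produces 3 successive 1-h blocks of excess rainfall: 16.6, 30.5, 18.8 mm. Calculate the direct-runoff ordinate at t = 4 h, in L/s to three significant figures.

By discrete convolution, Q_j = Σ (P_i / 10 mm) · U_{j−i}.
At t = 4 h (j=4): Q = (16.6/10)·2.0 + (30.5/10)·2.8 + (18.8/10)·3.8 = 19.0 L/s.

Q ≈ 19.0 L/s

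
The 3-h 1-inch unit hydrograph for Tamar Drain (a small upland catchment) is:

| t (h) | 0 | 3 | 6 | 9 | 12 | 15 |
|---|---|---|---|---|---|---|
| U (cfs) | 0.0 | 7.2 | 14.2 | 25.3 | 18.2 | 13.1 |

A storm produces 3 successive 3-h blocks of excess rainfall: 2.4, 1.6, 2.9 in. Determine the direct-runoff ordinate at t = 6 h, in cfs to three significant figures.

By discrete convolution, Q_j = Σ (P_i / 1 in) · U_{j−i}.
At t = 6 h (j=2): Q = (2.4/1)·14.2 + (1.6/1)·7.2 + (2.9/1)·0.0 = 45.6 cfs.

Q ≈ 45.6 cfs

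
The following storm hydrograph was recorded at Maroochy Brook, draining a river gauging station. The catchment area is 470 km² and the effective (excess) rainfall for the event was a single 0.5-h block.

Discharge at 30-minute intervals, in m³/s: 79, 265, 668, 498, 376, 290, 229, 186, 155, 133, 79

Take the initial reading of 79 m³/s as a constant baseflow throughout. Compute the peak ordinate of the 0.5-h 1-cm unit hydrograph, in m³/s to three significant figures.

U_p ≈ 736 m³/s

Direct runoff: 0.0, 186.0, 589.0, 419.0, 297.0, 211.0, 150.0, 107.0, 76.0, 54.0, 0.0 m³/s; ΣQ_DR = 2089 m³/s, peak = 589.0 m³/s.
Runoff depth d = ΣQ_DR·Δt / A = 2089 × 1800 / (470 km²) = 8.000 mm.
The 1-cm UH is the DRH scaled by (10 mm)/d, so U_p = 589.0 × 10/8.000 = 736 m³/s.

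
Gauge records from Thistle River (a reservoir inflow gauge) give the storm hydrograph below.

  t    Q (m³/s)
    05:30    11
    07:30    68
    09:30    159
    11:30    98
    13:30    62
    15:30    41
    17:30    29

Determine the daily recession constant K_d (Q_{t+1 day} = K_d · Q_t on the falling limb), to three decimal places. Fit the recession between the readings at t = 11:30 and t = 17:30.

K_d ≈ 0.008

Between t = 11:30 and t = 17:30 the flow falls from 98 to 29 m³/s over 3×2 h = 6 h.
Per-interval ratio K = (29/98)^(1/3) = 0.6664; K_d = K^(24/2) = 0.008.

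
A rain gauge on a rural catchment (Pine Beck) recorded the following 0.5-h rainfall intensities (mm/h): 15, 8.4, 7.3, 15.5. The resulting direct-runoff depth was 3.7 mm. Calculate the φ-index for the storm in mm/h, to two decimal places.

Only the 2 blocks with intensity above φ contribute runoff: 15, 15.5 mm/h.
Σ(I−φ)·Δt = d  ⇒  (15+15.5 − 2φ)·0.5 = 3.7
φ = (30.50 − 3.7/0.5) / 2 = 11.55 mm/h.

φ ≈ 11.55 mm/h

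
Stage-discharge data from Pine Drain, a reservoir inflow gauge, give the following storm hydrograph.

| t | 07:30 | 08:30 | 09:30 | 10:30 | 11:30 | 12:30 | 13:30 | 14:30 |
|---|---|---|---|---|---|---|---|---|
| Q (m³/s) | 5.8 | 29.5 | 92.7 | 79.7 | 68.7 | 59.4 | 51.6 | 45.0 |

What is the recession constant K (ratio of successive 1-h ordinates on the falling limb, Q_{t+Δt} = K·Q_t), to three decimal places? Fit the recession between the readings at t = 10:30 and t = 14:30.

Using the recession-limb readings at t = 10:30 and t = 14:30: Q falls from 79.7 to 45.0 m³/s over 4 intervals.
K = (Q₂/Q₁)^(1/4) = (45.0/79.7)^(1/4) = 0.867.

K ≈ 0.867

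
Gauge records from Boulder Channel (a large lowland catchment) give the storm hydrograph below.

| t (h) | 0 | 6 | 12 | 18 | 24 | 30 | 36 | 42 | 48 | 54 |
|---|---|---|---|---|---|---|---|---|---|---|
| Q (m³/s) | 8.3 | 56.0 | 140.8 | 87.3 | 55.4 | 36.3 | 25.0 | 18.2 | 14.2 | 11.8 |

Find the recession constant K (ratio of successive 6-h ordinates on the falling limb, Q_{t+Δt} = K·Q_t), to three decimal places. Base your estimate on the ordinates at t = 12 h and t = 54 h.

Using the recession-limb readings at t = 12 h and t = 54 h: Q falls from 140.8 to 11.8 m³/s over 7 intervals.
K = (Q₂/Q₁)^(1/7) = (11.8/140.8)^(1/7) = 0.702.

K ≈ 0.702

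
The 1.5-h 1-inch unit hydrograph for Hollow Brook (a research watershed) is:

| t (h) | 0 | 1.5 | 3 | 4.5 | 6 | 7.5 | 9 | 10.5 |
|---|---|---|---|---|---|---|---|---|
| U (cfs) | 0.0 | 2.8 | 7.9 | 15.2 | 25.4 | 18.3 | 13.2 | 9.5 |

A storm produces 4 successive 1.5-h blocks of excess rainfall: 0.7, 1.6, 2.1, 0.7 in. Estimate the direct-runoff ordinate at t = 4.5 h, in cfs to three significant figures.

Q ≈ 29.2 cfs

By discrete convolution, Q_j = Σ (P_i / 1 in) · U_{j−i}.
At t = 4.5 h (j=3): Q = (0.7/1)·15.2 + (1.6/1)·7.9 + (2.1/1)·2.8 + (0.7/1)·0.0 = 29.2 cfs.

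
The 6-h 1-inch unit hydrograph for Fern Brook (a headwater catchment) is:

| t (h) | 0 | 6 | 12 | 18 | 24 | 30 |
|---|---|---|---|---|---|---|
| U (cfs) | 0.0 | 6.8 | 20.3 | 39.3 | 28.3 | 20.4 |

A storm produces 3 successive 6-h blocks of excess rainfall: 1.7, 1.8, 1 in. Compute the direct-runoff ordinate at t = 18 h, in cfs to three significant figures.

Q ≈ 110 cfs

By discrete convolution, Q_j = Σ (P_i / 1 in) · U_{j−i}.
At t = 18 h (j=3): Q = (1.7/1)·39.3 + (1.8/1)·20.3 + (1/1)·6.8 = 110 cfs.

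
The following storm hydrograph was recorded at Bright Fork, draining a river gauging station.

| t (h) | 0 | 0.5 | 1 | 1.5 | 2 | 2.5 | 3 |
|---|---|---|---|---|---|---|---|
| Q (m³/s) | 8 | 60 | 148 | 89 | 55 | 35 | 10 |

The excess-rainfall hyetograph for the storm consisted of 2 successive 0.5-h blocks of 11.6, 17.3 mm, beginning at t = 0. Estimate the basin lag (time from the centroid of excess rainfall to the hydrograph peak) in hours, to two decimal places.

Centroid of excess rainfall: t_c = Σ P_i·t̄_i / ΣP_i = 0.5493 h (block centres at 0.25, 0.75 h).
Hydrograph peak occurs at t = 1 h, so basin lag t_L = 1 − 0.5493 = 0.45 h.

t_L ≈ 0.45 h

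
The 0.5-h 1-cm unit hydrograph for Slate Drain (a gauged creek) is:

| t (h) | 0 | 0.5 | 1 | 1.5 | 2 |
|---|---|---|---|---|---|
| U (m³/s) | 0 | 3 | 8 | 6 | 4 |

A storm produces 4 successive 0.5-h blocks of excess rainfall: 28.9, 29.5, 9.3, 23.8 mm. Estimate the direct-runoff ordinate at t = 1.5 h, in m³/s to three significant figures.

By discrete convolution, Q_j = Σ (P_i / 10 mm) · U_{j−i}.
At t = 1.5 h (j=3): Q = (28.9/10)·6 + (29.5/10)·8 + (9.3/10)·3 + (23.8/10)·0 = 43.7 m³/s.

Q ≈ 43.7 m³/s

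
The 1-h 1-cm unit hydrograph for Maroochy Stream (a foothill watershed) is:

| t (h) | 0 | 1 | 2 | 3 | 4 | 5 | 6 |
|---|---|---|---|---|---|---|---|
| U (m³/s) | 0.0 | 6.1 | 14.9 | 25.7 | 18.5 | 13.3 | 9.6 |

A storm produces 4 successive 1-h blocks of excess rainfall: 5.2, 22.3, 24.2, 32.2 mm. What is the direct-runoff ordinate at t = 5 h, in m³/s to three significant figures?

By discrete convolution, Q_j = Σ (P_i / 10 mm) · U_{j−i}.
At t = 5 h (j=5): Q = (5.2/10)·13.3 + (22.3/10)·18.5 + (24.2/10)·25.7 + (32.2/10)·14.9 = 158 m³/s.

Q ≈ 158 m³/s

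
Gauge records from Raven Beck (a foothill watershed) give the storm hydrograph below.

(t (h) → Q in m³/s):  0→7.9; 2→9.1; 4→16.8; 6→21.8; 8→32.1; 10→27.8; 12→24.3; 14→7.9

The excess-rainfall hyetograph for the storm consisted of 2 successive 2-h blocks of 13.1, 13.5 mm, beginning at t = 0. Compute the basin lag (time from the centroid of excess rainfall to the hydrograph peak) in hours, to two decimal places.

Centroid of excess rainfall: t_c = Σ P_i·t̄_i / ΣP_i = 2.0150 h (block centres at 1, 3 h).
Hydrograph peak occurs at t = 8 h, so basin lag t_L = 8 − 2.0150 = 5.98 h.

t_L ≈ 5.98 h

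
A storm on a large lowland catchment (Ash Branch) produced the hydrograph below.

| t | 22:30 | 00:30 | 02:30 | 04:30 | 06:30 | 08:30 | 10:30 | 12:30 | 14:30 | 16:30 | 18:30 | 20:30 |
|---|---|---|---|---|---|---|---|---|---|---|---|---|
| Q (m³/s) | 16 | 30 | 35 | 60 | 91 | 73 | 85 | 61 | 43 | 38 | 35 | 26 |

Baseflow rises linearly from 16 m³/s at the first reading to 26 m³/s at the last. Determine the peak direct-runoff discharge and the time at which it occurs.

Subtracting baseflow gives direct-runoff ordinates: 0.00, 13.09, 17.18, 41.27, 71.36, 52.45, 63.55, 38.64, 19.73, 13.82, 9.91, 0.00 m³/s.
The maximum is 71.36 m³/s, occurring at the reading for t = 06:30.

Q_p = 71.36 m³/s at t = 06:30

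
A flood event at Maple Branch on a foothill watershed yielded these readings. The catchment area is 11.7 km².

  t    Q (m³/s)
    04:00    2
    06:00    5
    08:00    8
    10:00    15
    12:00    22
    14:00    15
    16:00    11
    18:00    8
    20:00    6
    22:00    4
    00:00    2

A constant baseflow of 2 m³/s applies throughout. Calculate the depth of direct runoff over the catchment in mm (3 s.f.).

Direct runoff: 0.0, 3.0, 6.0, 13.0, 20.0, 13.0, 9.0, 6.0, 4.0, 2.0, 0.0 m³/s; ΣQ_DR = 76.00 m³/s.
V = ΣQ_DR · Δt = 76.00 × 7200 s = 5.472 × 10^5 m³.
Over A = 11.7 km², depth = V / A = 46.8 mm.

d ≈ 46.8 mm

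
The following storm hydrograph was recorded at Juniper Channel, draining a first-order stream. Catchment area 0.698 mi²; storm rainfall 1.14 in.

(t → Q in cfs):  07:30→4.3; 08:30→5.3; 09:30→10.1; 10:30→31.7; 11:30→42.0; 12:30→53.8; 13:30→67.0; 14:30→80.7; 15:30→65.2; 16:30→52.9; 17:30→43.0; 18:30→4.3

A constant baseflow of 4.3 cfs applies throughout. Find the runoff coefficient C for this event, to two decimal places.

ΣQ_DR = 408.7 cfs; V = ΣQ_DR·Δt = 1.471 × 10^6 ft³.
Runoff depth d = V / A = 0.9073 in.
C = d / P = 0.9073 / 1.14 = 0.80.

C ≈ 0.80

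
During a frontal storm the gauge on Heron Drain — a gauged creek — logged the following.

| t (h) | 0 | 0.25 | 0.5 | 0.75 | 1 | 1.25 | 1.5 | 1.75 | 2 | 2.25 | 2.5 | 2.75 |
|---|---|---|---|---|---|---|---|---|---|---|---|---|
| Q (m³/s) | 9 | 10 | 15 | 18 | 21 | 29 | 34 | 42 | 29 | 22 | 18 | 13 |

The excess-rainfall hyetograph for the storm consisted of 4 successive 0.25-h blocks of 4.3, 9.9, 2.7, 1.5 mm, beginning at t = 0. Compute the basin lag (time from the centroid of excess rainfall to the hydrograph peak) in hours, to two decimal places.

t_L ≈ 1.36 h

Centroid of excess rainfall: t_c = Σ P_i·t̄_i / ΣP_i = 0.3940 h (block centres at 0.125, 0.375, 0.625, 0.875 h).
Hydrograph peak occurs at t = 1.75 h, so basin lag t_L = 1.75 − 0.3940 = 1.36 h.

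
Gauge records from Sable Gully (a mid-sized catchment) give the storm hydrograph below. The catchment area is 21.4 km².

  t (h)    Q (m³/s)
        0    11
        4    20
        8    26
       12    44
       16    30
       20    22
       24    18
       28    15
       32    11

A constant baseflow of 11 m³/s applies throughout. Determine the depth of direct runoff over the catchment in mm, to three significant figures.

d ≈ 65.9 mm

Direct runoff: 0.0, 9.0, 15.0, 33.0, 19.0, 11.0, 7.0, 4.0, 0.0 m³/s; ΣQ_DR = 98.00 m³/s.
V = ΣQ_DR · Δt = 98.00 × 14400 s = 1.411 × 10^6 m³.
Over A = 21.4 km², depth = V / A = 65.9 mm.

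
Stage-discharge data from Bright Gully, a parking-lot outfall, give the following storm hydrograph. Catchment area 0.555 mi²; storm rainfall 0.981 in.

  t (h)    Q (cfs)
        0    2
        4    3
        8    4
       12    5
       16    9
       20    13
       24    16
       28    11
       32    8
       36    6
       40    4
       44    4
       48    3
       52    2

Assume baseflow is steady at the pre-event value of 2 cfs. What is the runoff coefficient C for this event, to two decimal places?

ΣQ_DR = 62.00 cfs; V = ΣQ_DR·Δt = 8.928 × 10^5 ft³.
Runoff depth d = V / A = 0.6924 in.
C = d / P = 0.6924 / 0.981 = 0.71.

C ≈ 0.71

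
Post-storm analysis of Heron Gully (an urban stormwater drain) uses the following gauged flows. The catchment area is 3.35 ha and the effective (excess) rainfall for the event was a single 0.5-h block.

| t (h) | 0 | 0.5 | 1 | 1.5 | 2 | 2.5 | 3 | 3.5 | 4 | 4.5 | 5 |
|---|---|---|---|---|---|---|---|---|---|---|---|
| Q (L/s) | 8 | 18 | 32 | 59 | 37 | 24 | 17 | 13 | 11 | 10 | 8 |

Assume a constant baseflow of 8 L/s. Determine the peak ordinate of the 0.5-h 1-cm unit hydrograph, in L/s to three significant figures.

Direct runoff: 0.0, 10.0, 24.0, 51.0, 29.0, 16.0, 9.0, 5.0, 3.0, 2.0, 0.0 L/s; ΣQ_DR = 149.0 L/s, peak = 51.0 L/s.
Runoff depth d = ΣQ_DR·Δt / A = 149.0 × 1800 / (3.35 ha) = 8.006 mm.
The 1-cm UH is the DRH scaled by (10 mm)/d, so U_p = 51.0 × 10/8.006 = 63.7 L/s.

U_p ≈ 63.7 L/s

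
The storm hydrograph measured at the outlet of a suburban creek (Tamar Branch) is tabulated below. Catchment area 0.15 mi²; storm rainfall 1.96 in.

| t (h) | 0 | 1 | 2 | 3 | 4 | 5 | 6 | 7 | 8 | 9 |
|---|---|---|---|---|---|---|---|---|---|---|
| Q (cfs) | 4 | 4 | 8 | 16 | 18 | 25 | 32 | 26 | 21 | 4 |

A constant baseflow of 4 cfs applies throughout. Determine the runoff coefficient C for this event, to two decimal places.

ΣQ_DR = 118.0 cfs; V = ΣQ_DR·Δt = 4.248 × 10^5 ft³.
Runoff depth d = V / A = 1.219 in.
C = d / P = 1.219 / 1.96 = 0.62.

C ≈ 0.62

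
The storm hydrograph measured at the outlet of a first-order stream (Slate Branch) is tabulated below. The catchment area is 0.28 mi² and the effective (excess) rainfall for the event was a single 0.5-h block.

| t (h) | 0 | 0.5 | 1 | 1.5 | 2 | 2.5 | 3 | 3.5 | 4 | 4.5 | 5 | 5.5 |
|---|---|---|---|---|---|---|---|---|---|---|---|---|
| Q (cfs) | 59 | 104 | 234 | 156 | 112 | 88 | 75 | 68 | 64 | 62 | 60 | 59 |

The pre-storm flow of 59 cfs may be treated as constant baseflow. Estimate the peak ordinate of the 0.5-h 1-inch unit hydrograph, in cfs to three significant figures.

Direct runoff: 0.0, 45.0, 175.0, 97.0, 53.0, 29.0, 16.0, 9.0, 5.0, 3.0, 1.0, 0.0 cfs; ΣQ_DR = 433.0 cfs, peak = 175.0 cfs.
Runoff depth d = ΣQ_DR·Δt / A = 433.0 × 1800 / (0.28 mi²) = 1.198 in.
The 1-inch UH is the DRH scaled by (1 in)/d, so U_p = 175.0 × 1/1.198 = 146 cfs.

U_p ≈ 146 cfs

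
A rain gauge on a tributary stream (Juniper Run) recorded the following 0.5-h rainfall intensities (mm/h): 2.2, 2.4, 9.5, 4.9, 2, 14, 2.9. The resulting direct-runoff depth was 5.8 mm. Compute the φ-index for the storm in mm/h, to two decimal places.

Only the 2 blocks with intensity above φ contribute runoff: 9.5, 14 mm/h.
Σ(I−φ)·Δt = d  ⇒  (9.5+14 − 2φ)·0.5 = 5.8
φ = (23.50 − 5.8/0.5) / 2 = 5.95 mm/h.

φ ≈ 5.95 mm/h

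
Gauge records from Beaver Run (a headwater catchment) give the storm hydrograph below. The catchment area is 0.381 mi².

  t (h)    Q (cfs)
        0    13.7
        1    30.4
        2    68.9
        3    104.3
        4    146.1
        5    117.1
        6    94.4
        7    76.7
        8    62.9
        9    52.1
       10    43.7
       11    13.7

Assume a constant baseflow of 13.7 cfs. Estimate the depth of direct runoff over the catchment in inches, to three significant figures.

d ≈ 2.68 in

Direct runoff: 0.0, 16.7, 55.2, 90.6, 132.4, 103.4, 80.7, 63.0, 49.2, 38.4, 30.0, 0.0 cfs; ΣQ_DR = 659.6 cfs.
V = ΣQ_DR · Δt = 659.6 × 3600 s = 2.375 × 10^6 ft³.
Over A = 0.381 mi², depth = V / A = 2.68 in.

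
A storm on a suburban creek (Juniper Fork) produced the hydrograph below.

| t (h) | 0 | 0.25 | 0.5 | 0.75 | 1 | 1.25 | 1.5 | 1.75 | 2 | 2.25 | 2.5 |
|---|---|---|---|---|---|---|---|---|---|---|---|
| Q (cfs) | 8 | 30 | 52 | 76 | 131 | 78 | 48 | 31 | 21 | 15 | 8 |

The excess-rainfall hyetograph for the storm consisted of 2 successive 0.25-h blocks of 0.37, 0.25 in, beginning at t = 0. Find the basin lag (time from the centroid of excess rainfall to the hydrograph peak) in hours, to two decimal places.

t_L ≈ 0.77 h

Centroid of excess rainfall: t_c = Σ P_i·t̄_i / ΣP_i = 0.2258 h (block centres at 0.125, 0.375 h).
Hydrograph peak occurs at t = 1 h, so basin lag t_L = 1 − 0.2258 = 0.77 h.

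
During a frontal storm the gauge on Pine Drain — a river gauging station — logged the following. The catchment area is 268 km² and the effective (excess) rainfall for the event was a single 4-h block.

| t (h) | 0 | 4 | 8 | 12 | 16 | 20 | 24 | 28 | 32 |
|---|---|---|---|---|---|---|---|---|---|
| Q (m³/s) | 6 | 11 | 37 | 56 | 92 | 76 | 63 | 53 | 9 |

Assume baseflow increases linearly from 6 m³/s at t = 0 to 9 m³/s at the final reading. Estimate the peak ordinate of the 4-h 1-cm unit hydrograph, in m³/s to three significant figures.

Direct runoff: 0.00, 4.62, 30.25, 48.88, 84.50, 68.12, 54.75, 44.38, 0.00 m³/s; ΣQ_DR = 335.5 m³/s, peak = 84.50 m³/s.
Runoff depth d = ΣQ_DR·Δt / A = 335.5 × 14400 / (268 km²) = 18.03 mm.
The 1-cm UH is the DRH scaled by (10 mm)/d, so U_p = 84.50 × 10/18.03 = 46.9 m³/s.

U_p ≈ 46.9 m³/s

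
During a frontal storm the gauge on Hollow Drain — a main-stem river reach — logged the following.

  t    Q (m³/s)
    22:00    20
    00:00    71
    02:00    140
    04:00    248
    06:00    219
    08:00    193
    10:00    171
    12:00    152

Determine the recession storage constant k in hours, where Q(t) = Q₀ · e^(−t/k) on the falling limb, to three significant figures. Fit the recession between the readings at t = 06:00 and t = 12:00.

On the falling limb, Q drops from 219 to 152 m³/s between t = 06:00 and t = 12:00 (Δt = 6 h).
k = −Δt / ln(Q₂/Q₁) = −6 / ln(152/219) = 16.4 h.

k ≈ 16.4 h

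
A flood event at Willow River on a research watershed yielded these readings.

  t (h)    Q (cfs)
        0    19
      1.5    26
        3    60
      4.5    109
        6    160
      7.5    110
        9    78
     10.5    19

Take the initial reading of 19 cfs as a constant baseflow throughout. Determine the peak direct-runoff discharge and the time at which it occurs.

Q_p = 141.0 cfs at t = 6 h

Subtracting baseflow gives direct-runoff ordinates: 0.0, 7.0, 41.0, 90.0, 141.0, 91.0, 59.0, 0.0 cfs.
The maximum is 141.0 cfs, occurring at the reading for t = 6 h.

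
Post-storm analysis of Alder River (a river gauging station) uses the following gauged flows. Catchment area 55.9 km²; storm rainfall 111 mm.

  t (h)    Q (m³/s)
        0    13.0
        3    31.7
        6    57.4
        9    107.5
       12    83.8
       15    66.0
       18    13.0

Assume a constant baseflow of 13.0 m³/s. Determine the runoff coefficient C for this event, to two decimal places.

ΣQ_DR = 281.4 m³/s; V = ΣQ_DR·Δt = 3.039 × 10^6 m³.
Runoff depth d = V / A = 54.37 mm.
C = d / P = 54.37 / 111 = 0.49.

C ≈ 0.49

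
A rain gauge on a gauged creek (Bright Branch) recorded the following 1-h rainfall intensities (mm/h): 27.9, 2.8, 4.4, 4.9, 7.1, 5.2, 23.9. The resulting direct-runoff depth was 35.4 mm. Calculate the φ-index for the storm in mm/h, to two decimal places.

φ ≈ 8.20 mm/h

Only the 2 blocks with intensity above φ contribute runoff: 27.9, 23.9 mm/h.
Σ(I−φ)·Δt = d  ⇒  (27.9+23.9 − 2φ)·1 = 35.4
φ = (51.80 − 35.4/1) / 2 = 8.20 mm/h.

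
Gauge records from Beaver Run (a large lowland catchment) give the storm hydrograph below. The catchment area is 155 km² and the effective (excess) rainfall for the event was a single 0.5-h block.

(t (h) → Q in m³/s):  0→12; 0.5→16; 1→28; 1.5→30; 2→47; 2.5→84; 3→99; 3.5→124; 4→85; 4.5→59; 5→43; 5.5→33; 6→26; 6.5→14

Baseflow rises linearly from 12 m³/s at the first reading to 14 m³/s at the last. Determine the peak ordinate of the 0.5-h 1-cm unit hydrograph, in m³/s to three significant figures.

U_p ≈ 184 m³/s

Direct runoff: 0.00, 3.85, 15.69, 17.54, 34.38, 71.23, 86.08, 110.92, 71.77, 45.62, 29.46, 19.31, 12.15, 0.00 m³/s; ΣQ_DR = 518.0 m³/s, peak = 110.92 m³/s.
Runoff depth d = ΣQ_DR·Δt / A = 518.0 × 1800 / (155 km²) = 6.015 mm.
The 1-cm UH is the DRH scaled by (10 mm)/d, so U_p = 110.92 × 10/6.015 = 184 m³/s.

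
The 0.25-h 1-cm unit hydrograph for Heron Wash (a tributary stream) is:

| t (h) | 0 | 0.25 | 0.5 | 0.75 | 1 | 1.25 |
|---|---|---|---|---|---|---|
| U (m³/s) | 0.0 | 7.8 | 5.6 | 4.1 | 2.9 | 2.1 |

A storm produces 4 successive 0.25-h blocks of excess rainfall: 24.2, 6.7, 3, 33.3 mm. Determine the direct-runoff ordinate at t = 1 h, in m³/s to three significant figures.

By discrete convolution, Q_j = Σ (P_i / 10 mm) · U_{j−i}.
At t = 1 h (j=4): Q = (24.2/10)·2.9 + (6.7/10)·4.1 + (3/10)·5.6 + (33.3/10)·7.8 = 37.4 m³/s.

Q ≈ 37.4 m³/s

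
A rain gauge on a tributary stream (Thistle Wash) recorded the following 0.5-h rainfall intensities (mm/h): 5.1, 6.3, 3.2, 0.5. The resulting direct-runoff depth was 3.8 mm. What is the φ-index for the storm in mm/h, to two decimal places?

φ ≈ 2.33 mm/h

Only the 3 blocks with intensity above φ contribute runoff: 5.1, 6.3, 3.2 mm/h.
Σ(I−φ)·Δt = d  ⇒  (5.1+6.3+3.2 − 3φ)·0.5 = 3.8
φ = (14.60 − 3.8/0.5) / 3 = 2.33 mm/h.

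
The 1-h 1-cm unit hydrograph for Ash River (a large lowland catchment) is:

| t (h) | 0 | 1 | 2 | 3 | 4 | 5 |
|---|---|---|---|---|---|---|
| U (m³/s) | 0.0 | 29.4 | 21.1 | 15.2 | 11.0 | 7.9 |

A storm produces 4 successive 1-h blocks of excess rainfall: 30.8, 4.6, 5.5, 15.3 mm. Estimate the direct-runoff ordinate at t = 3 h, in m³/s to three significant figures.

By discrete convolution, Q_j = Σ (P_i / 10 mm) · U_{j−i}.
At t = 3 h (j=3): Q = (30.8/10)·15.2 + (4.6/10)·21.1 + (5.5/10)·29.4 + (15.3/10)·0.0 = 72.7 m³/s.

Q ≈ 72.7 m³/s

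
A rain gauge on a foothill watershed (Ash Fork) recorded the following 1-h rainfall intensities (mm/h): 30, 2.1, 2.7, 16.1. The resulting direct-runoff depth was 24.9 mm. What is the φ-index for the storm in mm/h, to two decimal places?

φ ≈ 10.60 mm/h

Only the 2 blocks with intensity above φ contribute runoff: 30, 16.1 mm/h.
Σ(I−φ)·Δt = d  ⇒  (30+16.1 − 2φ)·1 = 24.9
φ = (46.10 − 24.9/1) / 2 = 10.60 mm/h.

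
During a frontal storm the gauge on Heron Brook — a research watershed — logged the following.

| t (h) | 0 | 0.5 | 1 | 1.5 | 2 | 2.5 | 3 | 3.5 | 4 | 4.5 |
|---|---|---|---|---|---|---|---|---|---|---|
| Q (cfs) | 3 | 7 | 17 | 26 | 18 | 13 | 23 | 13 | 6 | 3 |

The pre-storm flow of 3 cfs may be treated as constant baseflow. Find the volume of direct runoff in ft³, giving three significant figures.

V ≈ 1.78 × 10^5 ft³

Direct-runoff ordinates (Q − Q_b): 0.0, 4.0, 14.0, 23.0, 15.0, 10.0, 20.0, 10.0, 3.0, 0.0 cfs.
ΣQ_DR = 99.00 cfs.
With Δt = 0.5 h = 1800 s, V = ΣQ_DR · Δt = 99.00 × 1800 = 1.78 × 10^5 ft³.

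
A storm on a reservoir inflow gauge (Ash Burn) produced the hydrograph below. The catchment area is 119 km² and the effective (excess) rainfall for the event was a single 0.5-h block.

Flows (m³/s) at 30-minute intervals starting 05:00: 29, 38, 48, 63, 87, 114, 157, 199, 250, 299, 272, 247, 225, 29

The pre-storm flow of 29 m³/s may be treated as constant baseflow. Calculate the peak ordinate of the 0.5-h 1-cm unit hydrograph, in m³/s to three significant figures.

U_p ≈ 108 m³/s

Direct runoff: 0.0, 9.0, 19.0, 34.0, 58.0, 85.0, 128.0, 170.0, 221.0, 270.0, 243.0, 218.0, 196.0, 0.0 m³/s; ΣQ_DR = 1651 m³/s, peak = 270.0 m³/s.
Runoff depth d = ΣQ_DR·Δt / A = 1651 × 1800 / (119 km²) = 24.97 mm.
The 1-cm UH is the DRH scaled by (10 mm)/d, so U_p = 270.0 × 10/24.97 = 108 m³/s.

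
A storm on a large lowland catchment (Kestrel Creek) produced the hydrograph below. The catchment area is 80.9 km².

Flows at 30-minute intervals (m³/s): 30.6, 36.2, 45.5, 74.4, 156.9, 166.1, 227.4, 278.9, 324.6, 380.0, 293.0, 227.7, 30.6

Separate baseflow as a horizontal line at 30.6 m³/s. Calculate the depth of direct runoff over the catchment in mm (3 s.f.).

Direct runoff: 0.0, 5.6, 14.9, 43.8, 126.3, 135.5, 196.8, 248.3, 294.0, 349.4, 262.4, 197.1, 0.0 m³/s; ΣQ_DR = 1874 m³/s.
V = ΣQ_DR · Δt = 1874 × 1800 s = 3.373 × 10^6 m³.
Over A = 80.9 km², depth = V / A = 41.7 mm.

d ≈ 41.7 mm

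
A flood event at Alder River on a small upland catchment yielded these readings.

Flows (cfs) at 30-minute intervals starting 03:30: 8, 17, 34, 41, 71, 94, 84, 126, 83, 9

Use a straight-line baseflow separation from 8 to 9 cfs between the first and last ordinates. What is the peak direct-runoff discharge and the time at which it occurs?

Q_p = 117.22 cfs at t = 07:00

Subtracting baseflow gives direct-runoff ordinates: 0.00, 8.89, 25.78, 32.67, 62.56, 85.44, 75.33, 117.22, 74.11, 0.00 cfs.
The maximum is 117.22 cfs, occurring at the reading for t = 07:00.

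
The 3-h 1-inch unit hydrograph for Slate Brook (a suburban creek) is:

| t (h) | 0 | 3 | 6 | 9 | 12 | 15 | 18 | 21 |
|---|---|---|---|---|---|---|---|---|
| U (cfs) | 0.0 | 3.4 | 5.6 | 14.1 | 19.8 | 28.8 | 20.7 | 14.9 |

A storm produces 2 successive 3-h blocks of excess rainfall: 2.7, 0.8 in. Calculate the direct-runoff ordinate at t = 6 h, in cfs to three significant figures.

By discrete convolution, Q_j = Σ (P_i / 1 in) · U_{j−i}.
At t = 6 h (j=2): Q = (2.7/1)·5.6 + (0.8/1)·3.4 = 17.8 cfs.

Q ≈ 17.8 cfs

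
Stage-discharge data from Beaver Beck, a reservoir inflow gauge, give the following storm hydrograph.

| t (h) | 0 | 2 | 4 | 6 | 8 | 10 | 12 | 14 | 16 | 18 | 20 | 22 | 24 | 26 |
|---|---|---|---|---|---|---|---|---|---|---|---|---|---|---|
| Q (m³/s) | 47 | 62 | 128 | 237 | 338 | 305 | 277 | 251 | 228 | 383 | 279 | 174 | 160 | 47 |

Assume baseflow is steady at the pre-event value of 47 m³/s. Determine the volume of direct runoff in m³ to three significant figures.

Direct-runoff ordinates (Q − Q_b): 0.0, 15.0, 81.0, 190.0, 291.0, 258.0, 230.0, 204.0, 181.0, 336.0, 232.0, 127.0, 113.0, 0.0 m³/s.
ΣQ_DR = 2258 m³/s.
With Δt = 2 h = 7200 s, V = ΣQ_DR · Δt = 2258 × 7200 = 1.63 × 10^7 m³.

V ≈ 1.63 × 10^7 m³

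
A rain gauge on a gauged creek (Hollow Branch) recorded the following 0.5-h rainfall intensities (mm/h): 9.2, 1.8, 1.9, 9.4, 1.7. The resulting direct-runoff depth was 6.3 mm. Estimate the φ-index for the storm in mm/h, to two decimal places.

φ ≈ 3.00 mm/h

Only the 2 blocks with intensity above φ contribute runoff: 9.2, 9.4 mm/h.
Σ(I−φ)·Δt = d  ⇒  (9.2+9.4 − 2φ)·0.5 = 6.3
φ = (18.60 − 6.3/0.5) / 2 = 3.00 mm/h.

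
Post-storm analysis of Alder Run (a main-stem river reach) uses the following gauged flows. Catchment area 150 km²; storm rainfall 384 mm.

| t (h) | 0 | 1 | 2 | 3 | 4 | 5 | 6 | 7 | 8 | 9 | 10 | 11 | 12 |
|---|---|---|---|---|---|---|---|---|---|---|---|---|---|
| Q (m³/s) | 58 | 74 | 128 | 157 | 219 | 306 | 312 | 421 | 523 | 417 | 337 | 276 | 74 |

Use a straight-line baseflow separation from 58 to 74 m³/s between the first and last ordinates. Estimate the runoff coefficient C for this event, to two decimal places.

ΣQ_DR = 2444 m³/s; V = ΣQ_DR·Δt = 8.798 × 10^6 m³.
Runoff depth d = V / A = 58.66 mm.
C = d / P = 58.66 / 384 = 0.15.

C ≈ 0.15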